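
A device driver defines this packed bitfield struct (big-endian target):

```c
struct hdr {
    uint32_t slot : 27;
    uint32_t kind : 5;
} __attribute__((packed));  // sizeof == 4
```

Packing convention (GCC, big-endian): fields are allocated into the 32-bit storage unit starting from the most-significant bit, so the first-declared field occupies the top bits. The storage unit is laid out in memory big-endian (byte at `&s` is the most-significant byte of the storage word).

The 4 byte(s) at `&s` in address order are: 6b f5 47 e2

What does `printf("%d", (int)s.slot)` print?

56601151

[0]=0x6b [1]=0xf5 [2]=0x47 [3]=0xe2 (big-endian) → word 0x6bf547e2
slot [5+:27] = (word>>5) & 0x7ffffff = 56601151  ←
kind [0+:5] = (word>>0) & 0x1f = 2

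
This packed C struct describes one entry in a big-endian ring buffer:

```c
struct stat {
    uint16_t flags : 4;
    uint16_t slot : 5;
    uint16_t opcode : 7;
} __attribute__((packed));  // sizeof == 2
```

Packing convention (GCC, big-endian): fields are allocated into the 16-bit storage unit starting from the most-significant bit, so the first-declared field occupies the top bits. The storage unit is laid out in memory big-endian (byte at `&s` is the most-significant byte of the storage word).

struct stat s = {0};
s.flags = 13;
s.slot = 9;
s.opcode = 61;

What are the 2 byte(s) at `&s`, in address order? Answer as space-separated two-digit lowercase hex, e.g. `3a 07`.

d4 bd

flags (4b) val=13 bits=0xd at bit 12: 0xd000
slot (5b) val=9 bits=0x9 at bit 7: 0xd480
opcode (7b) val=61 bits=0x3d at bit 0: 0xd4bd
word = 0xd4bd → big-endian bytes:
  [0]=0xd4  [1]=0xbd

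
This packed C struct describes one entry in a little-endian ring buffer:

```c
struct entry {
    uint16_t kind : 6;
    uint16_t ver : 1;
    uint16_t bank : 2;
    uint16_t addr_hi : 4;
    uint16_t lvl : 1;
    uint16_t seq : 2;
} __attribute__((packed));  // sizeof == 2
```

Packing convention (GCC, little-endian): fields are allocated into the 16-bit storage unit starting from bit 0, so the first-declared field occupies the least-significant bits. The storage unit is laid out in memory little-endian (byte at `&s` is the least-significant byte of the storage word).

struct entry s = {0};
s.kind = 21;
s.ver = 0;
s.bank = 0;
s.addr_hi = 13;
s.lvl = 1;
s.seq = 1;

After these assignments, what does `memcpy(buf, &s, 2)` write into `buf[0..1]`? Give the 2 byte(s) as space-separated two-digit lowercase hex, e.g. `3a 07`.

kind (6b) val=21 bits=0x15 at bit 0: 0x0015
ver (1b) val=0 bits=0x0 at bit 6: 0x0015
bank (2b) val=0 bits=0x0 at bit 7: 0x0015
addr_hi (4b) val=13 bits=0xd at bit 9: 0x1a15
lvl (1b) val=1 bits=0x1 at bit 13: 0x3a15
seq (2b) val=1 bits=0x1 at bit 14: 0x7a15
word = 0x7a15 → little-endian bytes:
  [0]=0x15  [1]=0x7a

15 7a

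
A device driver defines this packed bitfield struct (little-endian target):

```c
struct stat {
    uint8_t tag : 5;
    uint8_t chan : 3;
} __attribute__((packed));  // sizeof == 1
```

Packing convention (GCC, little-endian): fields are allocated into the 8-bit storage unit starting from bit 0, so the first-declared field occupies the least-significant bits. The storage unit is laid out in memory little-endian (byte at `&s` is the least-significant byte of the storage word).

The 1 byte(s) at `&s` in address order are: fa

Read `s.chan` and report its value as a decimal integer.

[0]=0xfa (little-endian) → word 0xfa
tag:5 @ bit 0 → (0xfa>>0)&0x1f = 0x1a
chan:3 @ bit 5 → (0xfa>>5)&0x7 = 0x7  ←

7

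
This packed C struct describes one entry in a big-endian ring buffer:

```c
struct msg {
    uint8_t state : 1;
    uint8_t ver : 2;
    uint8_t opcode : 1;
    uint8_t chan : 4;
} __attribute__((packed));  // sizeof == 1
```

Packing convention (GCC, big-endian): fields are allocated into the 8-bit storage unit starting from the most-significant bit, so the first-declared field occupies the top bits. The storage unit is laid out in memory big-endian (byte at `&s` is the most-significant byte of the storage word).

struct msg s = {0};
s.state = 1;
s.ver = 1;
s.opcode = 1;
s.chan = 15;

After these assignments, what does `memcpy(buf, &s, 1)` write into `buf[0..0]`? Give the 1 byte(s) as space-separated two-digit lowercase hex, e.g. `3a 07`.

bf

state (1b) val=1 bits=0x1 at bit 7: 0x80
ver (2b) val=1 bits=0x1 at bit 5: 0xa0
opcode (1b) val=1 bits=0x1 at bit 4: 0xb0
chan (4b) val=15 bits=0xf at bit 0: 0xbf
word = 0xbf → big-endian bytes:
  [0]=0xbf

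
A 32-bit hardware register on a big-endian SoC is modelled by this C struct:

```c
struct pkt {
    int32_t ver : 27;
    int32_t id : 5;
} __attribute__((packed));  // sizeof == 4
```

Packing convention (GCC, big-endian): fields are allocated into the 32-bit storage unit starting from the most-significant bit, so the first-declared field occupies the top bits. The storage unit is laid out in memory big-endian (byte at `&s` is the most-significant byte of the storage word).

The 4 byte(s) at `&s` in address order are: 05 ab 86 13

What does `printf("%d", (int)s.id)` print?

[0]=0x05 [1]=0xab [2]=0x86 [3]=0x13 (big-endian) → word 0x05ab8613
ver [5+:27] = (word>>5) & 0x7ffffff = 2972720
id [0+:5] = (word>>0) & 0x1f = 19  ←
id signed 5b, MSB=1: 19 - 32 = -13

-13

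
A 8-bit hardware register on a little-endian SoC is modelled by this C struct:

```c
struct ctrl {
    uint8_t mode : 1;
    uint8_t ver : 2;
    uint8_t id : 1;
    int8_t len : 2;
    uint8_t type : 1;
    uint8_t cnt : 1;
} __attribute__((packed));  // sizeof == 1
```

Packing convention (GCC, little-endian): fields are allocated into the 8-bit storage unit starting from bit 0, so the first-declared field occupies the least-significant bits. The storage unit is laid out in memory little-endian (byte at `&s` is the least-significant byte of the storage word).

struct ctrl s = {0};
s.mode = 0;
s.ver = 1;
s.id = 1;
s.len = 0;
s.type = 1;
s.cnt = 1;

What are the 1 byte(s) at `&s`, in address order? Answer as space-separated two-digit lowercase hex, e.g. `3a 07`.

mode:1 = 0 → 0x0 << 0 → word 0x00
ver:2 = 1 → 0x1 << 1 → word 0x02
id:1 = 1 → 0x1 << 3 → word 0x0a
len:2 = 0 → 0x0 << 4 → word 0x0a
type:1 = 1 → 0x1 << 6 → word 0x4a
cnt:1 = 1 → 0x1 << 7 → word 0xca
word = 0xca → little-endian bytes:
  [0]=0xca

ca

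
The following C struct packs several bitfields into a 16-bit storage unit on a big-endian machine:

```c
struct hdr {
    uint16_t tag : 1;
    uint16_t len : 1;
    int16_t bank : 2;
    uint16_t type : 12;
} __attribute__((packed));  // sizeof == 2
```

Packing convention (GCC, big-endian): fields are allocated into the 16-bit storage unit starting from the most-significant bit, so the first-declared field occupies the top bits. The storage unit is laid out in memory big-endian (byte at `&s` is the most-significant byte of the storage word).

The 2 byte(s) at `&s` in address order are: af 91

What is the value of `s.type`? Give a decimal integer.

[0]=0xaf [1]=0x91 (big-endian) → word 0xaf91
tag:1 @ bit 15 → (0xaf91>>15)&0x1 = 0x1
len:1 @ bit 14 → (0xaf91>>14)&0x1 = 0x0
bank:2 @ bit 12 → (0xaf91>>12)&0x3 = 0x2
type:12 @ bit 0 → (0xaf91>>0)&0xfff = 0xf91  ←

3985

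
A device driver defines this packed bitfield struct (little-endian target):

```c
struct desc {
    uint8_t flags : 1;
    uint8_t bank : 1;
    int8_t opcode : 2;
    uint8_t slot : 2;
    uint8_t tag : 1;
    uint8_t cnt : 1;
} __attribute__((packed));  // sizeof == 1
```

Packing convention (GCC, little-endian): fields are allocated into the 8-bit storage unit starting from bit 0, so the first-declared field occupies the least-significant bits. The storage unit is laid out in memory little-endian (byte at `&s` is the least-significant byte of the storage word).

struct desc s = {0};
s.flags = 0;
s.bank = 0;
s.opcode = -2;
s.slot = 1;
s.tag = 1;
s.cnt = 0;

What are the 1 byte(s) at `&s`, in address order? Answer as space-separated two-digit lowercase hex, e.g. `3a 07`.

flags:1 = 0 → 0x0 << 0 → word 0x00
bank:1 = 0 → 0x0 << 1 → word 0x00
opcode:2 = -2 → 0x2 << 2 → word 0x08
slot:2 = 1 → 0x1 << 4 → word 0x18
tag:1 = 1 → 0x1 << 6 → word 0x58
cnt:1 = 0 → 0x0 << 7 → word 0x58
word = 0x58 → little-endian bytes:
  [0]=0x58

58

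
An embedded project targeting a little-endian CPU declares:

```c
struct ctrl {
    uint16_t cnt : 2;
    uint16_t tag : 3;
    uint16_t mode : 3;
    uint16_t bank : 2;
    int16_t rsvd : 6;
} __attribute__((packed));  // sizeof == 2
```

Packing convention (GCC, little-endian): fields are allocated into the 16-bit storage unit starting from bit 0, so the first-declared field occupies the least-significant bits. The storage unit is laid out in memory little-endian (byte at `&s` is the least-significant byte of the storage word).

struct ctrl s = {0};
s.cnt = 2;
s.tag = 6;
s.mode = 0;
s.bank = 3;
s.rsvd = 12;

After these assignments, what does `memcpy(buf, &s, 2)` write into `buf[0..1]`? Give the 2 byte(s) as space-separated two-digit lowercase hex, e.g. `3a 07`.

[0+:2] cnt=2 & 0x3 = 0x2; word=0x0002
[2+:3] tag=6 & 0x7 = 0x6; word=0x001a
[5+:3] mode=0 & 0x7 = 0x0; word=0x001a
[8+:2] bank=3 & 0x3 = 0x3; word=0x031a
[10+:6] rsvd=12 & 0x3f = 0xc; word=0x331a
word = 0x331a → little-endian bytes:
  [0]=0x1a  [1]=0x33

1a 33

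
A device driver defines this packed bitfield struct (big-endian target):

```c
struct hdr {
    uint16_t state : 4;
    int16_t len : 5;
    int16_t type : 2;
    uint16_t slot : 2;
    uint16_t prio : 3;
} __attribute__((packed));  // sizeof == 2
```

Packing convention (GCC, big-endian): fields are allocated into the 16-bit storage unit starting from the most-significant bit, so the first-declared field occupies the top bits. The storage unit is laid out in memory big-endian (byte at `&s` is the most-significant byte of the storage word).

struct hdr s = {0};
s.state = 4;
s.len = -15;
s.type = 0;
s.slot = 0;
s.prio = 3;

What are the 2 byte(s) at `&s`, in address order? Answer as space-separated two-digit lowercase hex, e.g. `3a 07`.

state (4b) val=4 bits=0x4 at bit 12: 0x4000
len (5b) val=-15 bits=0x11 at bit 7: 0x4880
type (2b) val=0 bits=0x0 at bit 5: 0x4880
slot (2b) val=0 bits=0x0 at bit 3: 0x4880
prio (3b) val=3 bits=0x3 at bit 0: 0x4883
word = 0x4883 → big-endian bytes:
  [0]=0x48  [1]=0x83

48 83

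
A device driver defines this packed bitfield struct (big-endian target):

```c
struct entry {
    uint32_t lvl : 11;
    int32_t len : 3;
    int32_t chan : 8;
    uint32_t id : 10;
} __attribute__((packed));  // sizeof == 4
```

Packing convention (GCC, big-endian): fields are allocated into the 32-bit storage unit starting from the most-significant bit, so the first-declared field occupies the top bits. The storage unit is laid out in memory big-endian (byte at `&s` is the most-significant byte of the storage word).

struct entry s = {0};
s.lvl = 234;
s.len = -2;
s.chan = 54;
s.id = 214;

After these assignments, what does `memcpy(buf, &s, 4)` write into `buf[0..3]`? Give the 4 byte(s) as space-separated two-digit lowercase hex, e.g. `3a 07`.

lvl (11b) val=234 bits=0xea at bit 21: 0x1d400000
len (3b) val=-2 bits=0x6 at bit 18: 0x1d580000
chan (8b) val=54 bits=0x36 at bit 10: 0x1d58d800
id (10b) val=214 bits=0xd6 at bit 0: 0x1d58d8d6
word = 0x1d58d8d6 → big-endian bytes:
  [0]=0x1d  [1]=0x58  [2]=0xd8  [3]=0xd6

1d 58 d8 d6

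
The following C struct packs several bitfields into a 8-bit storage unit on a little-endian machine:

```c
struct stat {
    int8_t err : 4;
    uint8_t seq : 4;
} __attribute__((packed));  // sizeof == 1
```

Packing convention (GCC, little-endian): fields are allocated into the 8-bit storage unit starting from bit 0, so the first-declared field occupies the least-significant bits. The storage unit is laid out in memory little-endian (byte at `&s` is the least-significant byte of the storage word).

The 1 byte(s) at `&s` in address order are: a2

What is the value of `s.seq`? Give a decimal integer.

[0]=0xa2 (little-endian) → word 0xa2
err:4 @ bit 0 → (0xa2>>0)&0xf = 0x2
seq:4 @ bit 4 → (0xa2>>4)&0xf = 0xa  ←

10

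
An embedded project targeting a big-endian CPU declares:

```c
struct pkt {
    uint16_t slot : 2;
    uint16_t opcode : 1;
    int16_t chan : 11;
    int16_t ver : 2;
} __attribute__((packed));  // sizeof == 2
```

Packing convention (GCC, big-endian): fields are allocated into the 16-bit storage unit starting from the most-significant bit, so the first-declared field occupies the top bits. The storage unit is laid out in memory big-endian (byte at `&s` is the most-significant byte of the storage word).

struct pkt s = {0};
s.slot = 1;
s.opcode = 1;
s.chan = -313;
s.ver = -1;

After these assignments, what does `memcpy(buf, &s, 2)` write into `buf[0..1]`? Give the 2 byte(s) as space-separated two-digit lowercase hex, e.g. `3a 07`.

[14+:2] slot=1 & 0x3 = 0x1; word=0x4000
[13+:1] opcode=1 & 0x1 = 0x1; word=0x6000
[2+:11] chan=-313 & 0x7ff = 0x6c7; word=0x7b1c
[0+:2] ver=-1 & 0x3 = 0x3; word=0x7b1f
word = 0x7b1f → big-endian bytes:
  [0]=0x7b  [1]=0x1f

7b 1f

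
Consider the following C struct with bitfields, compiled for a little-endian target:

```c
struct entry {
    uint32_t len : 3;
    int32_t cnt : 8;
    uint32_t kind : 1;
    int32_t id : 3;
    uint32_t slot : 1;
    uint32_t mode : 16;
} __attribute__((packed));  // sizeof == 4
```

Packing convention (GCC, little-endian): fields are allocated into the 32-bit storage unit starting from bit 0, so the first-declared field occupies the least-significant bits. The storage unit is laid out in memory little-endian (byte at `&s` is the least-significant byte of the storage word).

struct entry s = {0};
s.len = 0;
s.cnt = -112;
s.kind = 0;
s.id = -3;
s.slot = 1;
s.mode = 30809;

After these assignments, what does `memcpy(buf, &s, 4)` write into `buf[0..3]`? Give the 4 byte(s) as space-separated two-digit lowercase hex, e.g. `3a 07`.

80 d4 59 78

[0+:3] len=0 & 0x7 = 0x0; word=0x00000000
[3+:8] cnt=-112 & 0xff = 0x90; word=0x00000480
[11+:1] kind=0 & 0x1 = 0x0; word=0x00000480
[12+:3] id=-3 & 0x7 = 0x5; word=0x00005480
[15+:1] slot=1 & 0x1 = 0x1; word=0x0000d480
[16+:16] mode=30809 & 0xffff = 0x7859; word=0x7859d480
word = 0x7859d480 → little-endian bytes:
  [0]=0x80  [1]=0xd4  [2]=0x59  [3]=0x78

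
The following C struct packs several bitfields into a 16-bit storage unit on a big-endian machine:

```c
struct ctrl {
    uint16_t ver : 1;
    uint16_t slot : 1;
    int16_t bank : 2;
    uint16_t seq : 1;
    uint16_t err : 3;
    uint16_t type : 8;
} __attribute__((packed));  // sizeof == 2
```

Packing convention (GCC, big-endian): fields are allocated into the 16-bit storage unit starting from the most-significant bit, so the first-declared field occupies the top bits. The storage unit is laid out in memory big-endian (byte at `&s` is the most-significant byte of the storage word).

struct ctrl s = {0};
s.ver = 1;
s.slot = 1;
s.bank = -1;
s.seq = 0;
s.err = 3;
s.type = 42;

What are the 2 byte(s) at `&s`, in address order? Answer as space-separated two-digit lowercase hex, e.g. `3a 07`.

[15+:1] ver=1 & 0x1 = 0x1; word=0x8000
[14+:1] slot=1 & 0x1 = 0x1; word=0xc000
[12+:2] bank=-1 & 0x3 = 0x3; word=0xf000
[11+:1] seq=0 & 0x1 = 0x0; word=0xf000
[8+:3] err=3 & 0x7 = 0x3; word=0xf300
[0+:8] type=42 & 0xff = 0x2a; word=0xf32a
word = 0xf32a → big-endian bytes:
  [0]=0xf3  [1]=0x2a

f3 2a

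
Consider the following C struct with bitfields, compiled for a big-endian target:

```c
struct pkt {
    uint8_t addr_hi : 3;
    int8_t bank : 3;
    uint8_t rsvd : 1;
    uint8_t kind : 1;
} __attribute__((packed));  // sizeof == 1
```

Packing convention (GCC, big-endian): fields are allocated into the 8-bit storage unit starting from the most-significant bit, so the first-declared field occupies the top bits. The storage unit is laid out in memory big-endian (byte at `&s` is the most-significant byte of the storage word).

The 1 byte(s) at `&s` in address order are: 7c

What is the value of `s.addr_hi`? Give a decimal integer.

3

[0]=0x7c (big-endian) → word 0x7c
addr_hi:3 @ bit 5 → (0x7c>>5)&0x7 = 0x3  ←
bank:3 @ bit 2 → (0x7c>>2)&0x7 = 0x7
rsvd:1 @ bit 1 → (0x7c>>1)&0x1 = 0x0
kind:1 @ bit 0 → (0x7c>>0)&0x1 = 0x0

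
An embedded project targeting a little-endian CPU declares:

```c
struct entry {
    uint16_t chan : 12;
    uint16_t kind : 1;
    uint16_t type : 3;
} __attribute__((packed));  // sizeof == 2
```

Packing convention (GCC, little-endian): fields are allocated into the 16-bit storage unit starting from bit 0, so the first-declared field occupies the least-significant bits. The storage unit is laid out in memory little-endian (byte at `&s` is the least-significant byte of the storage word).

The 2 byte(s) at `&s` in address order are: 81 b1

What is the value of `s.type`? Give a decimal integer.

5

[0]=0x81 [1]=0xb1 (little-endian) → word 0xb181
chan [0+:12] = (word>>0) & 0xfff = 385
kind [12+:1] = (word>>12) & 0x1 = 1
type [13+:3] = (word>>13) & 0x7 = 5  ←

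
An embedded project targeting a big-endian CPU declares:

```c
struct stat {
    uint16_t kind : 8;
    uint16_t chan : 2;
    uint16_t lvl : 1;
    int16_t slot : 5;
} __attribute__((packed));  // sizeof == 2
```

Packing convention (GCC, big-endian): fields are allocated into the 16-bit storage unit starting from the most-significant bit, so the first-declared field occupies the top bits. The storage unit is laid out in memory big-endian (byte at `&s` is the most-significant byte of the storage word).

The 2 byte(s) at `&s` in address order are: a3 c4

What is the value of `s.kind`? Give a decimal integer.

163

[0]=0xa3 [1]=0xc4 (big-endian) → word 0xa3c4
kind:8 @ bit 8 → (0xa3c4>>8)&0xff = 0xa3  ←
chan:2 @ bit 6 → (0xa3c4>>6)&0x3 = 0x3
lvl:1 @ bit 5 → (0xa3c4>>5)&0x1 = 0x0
slot:5 @ bit 0 → (0xa3c4>>0)&0x1f = 0x4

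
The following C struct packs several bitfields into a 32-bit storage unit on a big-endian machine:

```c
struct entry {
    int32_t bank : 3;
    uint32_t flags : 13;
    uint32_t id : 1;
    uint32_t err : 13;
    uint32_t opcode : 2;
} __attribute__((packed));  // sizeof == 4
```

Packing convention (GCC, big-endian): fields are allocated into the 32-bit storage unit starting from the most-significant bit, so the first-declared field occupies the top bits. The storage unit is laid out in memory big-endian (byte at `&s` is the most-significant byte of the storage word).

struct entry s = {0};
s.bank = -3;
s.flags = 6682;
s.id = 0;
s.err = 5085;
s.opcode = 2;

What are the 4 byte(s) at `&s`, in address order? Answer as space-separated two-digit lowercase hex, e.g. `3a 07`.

ba 1a 4f 76

[29+:3] bank=-3 & 0x7 = 0x5; word=0xa0000000
[16+:13] flags=6682 & 0x1fff = 0x1a1a; word=0xba1a0000
[15+:1] id=0 & 0x1 = 0x0; word=0xba1a0000
[2+:13] err=5085 & 0x1fff = 0x13dd; word=0xba1a4f74
[0+:2] opcode=2 & 0x3 = 0x2; word=0xba1a4f76
word = 0xba1a4f76 → big-endian bytes:
  [0]=0xba  [1]=0x1a  [2]=0x4f  [3]=0x76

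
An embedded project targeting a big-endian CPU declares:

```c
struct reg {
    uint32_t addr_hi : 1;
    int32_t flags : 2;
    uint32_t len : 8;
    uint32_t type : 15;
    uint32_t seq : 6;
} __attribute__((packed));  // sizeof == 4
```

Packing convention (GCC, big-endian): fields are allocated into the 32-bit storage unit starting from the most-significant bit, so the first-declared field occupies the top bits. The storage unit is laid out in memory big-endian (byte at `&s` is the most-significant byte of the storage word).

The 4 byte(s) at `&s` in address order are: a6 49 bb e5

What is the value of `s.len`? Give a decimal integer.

50

[0]=0xa6 [1]=0x49 [2]=0xbb [3]=0xe5 (big-endian) → word 0xa649bbe5
addr_hi [31+:1] = (word>>31) & 0x1 = 1
flags [29+:2] = (word>>29) & 0x3 = 1
len [21+:8] = (word>>21) & 0xff = 50  ←
type [6+:15] = (word>>6) & 0x7fff = 9967
seq [0+:6] = (word>>0) & 0x3f = 37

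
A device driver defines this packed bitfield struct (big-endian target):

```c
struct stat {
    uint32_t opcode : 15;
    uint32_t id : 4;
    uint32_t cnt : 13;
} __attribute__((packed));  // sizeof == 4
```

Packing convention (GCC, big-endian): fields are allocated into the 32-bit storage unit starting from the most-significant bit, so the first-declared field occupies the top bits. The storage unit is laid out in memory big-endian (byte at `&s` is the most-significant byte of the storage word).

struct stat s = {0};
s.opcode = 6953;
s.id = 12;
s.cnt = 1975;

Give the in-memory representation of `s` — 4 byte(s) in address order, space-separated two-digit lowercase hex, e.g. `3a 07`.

36 53 87 b7

opcode:15 = 6953 → 0x1b29 << 17 → word 0x36520000
id:4 = 12 → 0xc << 13 → word 0x36538000
cnt:13 = 1975 → 0x7b7 << 0 → word 0x365387b7
word = 0x365387b7 → big-endian bytes:
  [0]=0x36  [1]=0x53  [2]=0x87  [3]=0xb7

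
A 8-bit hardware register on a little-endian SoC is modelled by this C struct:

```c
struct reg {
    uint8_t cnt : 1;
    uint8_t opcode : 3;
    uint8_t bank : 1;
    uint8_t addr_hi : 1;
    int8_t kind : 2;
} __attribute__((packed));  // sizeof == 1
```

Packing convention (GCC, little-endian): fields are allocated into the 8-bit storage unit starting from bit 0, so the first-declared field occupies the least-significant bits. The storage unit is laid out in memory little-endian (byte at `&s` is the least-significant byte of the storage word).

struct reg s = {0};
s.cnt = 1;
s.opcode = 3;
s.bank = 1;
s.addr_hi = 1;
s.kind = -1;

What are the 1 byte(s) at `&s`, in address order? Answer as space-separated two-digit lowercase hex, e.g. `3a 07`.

cnt (1b) val=1 bits=0x1 at bit 0: 0x01
opcode (3b) val=3 bits=0x3 at bit 1: 0x07
bank (1b) val=1 bits=0x1 at bit 4: 0x17
addr_hi (1b) val=1 bits=0x1 at bit 5: 0x37
kind (2b) val=-1 bits=0x3 at bit 6: 0xf7
word = 0xf7 → little-endian bytes:
  [0]=0xf7

f7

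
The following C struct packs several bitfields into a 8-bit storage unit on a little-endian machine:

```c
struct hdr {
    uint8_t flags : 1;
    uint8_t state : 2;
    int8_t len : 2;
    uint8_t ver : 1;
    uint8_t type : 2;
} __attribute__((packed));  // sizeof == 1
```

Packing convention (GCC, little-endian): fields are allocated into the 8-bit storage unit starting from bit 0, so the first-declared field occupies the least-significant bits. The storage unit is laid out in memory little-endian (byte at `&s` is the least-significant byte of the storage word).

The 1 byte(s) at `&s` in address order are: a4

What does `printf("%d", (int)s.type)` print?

2

[0]=0xa4 (little-endian) → word 0xa4
flags [0+:1] = (word>>0) & 0x1 = 0
state [1+:2] = (word>>1) & 0x3 = 2
len [3+:2] = (word>>3) & 0x3 = 0
ver [5+:1] = (word>>5) & 0x1 = 1
type [6+:2] = (word>>6) & 0x3 = 2  ←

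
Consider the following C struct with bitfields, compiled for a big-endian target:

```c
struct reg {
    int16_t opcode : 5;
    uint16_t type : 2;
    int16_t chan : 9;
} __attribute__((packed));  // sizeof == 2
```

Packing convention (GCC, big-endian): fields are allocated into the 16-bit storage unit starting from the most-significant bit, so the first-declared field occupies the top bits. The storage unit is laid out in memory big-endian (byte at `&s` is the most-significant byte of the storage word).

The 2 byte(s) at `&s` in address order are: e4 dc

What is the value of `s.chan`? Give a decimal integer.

220

[0]=0xe4 [1]=0xdc (big-endian) → word 0xe4dc
opcode [11+:5] = (word>>11) & 0x1f = 28
type [9+:2] = (word>>9) & 0x3 = 2
chan [0+:9] = (word>>0) & 0x1ff = 220  ←
chan signed 9b, MSB=0: value = 220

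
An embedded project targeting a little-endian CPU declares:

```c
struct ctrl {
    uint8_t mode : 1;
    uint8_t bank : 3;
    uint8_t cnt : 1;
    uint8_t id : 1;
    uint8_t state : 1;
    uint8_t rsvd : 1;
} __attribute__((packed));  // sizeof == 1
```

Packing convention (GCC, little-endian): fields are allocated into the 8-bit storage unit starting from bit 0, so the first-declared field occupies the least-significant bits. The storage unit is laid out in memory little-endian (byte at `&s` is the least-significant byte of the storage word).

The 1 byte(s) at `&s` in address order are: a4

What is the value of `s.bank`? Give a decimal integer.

2

[0]=0xa4 (little-endian) → word 0xa4
mode:1 @ bit 0 → (0xa4>>0)&0x1 = 0x0
bank:3 @ bit 1 → (0xa4>>1)&0x7 = 0x2  ←
cnt:1 @ bit 4 → (0xa4>>4)&0x1 = 0x0
id:1 @ bit 5 → (0xa4>>5)&0x1 = 0x1
state:1 @ bit 6 → (0xa4>>6)&0x1 = 0x0
rsvd:1 @ bit 7 → (0xa4>>7)&0x1 = 0x1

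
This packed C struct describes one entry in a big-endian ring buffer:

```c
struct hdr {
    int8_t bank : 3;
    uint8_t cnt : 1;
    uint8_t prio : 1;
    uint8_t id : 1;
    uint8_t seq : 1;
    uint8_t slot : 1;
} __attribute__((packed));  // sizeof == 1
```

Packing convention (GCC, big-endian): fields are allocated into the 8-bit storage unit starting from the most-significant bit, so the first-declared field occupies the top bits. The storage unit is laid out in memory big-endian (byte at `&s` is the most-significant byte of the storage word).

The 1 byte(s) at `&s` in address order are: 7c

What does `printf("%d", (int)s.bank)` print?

[0]=0x7c (big-endian) → word 0x7c
bank:3 @ bit 5 → (0x7c>>5)&0x7 = 0x3  ←
cnt:1 @ bit 4 → (0x7c>>4)&0x1 = 0x1
prio:1 @ bit 3 → (0x7c>>3)&0x1 = 0x1
id:1 @ bit 2 → (0x7c>>2)&0x1 = 0x1
seq:1 @ bit 1 → (0x7c>>1)&0x1 = 0x0
slot:1 @ bit 0 → (0x7c>>0)&0x1 = 0x0
bank signed 3b, MSB=0: value = 3

3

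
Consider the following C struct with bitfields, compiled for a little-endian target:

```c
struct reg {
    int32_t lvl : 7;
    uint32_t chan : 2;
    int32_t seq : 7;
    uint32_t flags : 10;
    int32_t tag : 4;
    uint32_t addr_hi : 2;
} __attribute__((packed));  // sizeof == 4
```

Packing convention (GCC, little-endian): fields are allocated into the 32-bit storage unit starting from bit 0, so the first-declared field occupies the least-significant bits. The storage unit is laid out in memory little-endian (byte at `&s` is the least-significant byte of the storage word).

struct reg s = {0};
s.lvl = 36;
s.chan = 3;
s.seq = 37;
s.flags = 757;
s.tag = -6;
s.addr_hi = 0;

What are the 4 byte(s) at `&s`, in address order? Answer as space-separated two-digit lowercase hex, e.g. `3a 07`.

a4 4b f5 2a

lvl (7b) val=36 bits=0x24 at bit 0: 0x00000024
chan (2b) val=3 bits=0x3 at bit 7: 0x000001a4
seq (7b) val=37 bits=0x25 at bit 9: 0x00004ba4
flags (10b) val=757 bits=0x2f5 at bit 16: 0x02f54ba4
tag (4b) val=-6 bits=0xa at bit 26: 0x2af54ba4
addr_hi (2b) val=0 bits=0x0 at bit 30: 0x2af54ba4
word = 0x2af54ba4 → little-endian bytes:
  [0]=0xa4  [1]=0x4b  [2]=0xf5  [3]=0x2a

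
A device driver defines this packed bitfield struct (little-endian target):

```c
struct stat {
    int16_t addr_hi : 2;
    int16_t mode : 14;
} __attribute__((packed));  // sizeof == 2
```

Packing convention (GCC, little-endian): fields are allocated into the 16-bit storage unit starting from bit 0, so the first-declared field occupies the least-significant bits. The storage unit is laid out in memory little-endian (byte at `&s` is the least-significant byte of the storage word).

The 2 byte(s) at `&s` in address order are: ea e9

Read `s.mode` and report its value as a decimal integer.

[0]=0xea [1]=0xe9 (little-endian) → word 0xe9ea
addr_hi [0+:2] = (word>>0) & 0x3 = 2
mode [2+:14] = (word>>2) & 0x3fff = 14970  ←
mode signed 14b, MSB=1: 14970 - 16384 = -1414

-1414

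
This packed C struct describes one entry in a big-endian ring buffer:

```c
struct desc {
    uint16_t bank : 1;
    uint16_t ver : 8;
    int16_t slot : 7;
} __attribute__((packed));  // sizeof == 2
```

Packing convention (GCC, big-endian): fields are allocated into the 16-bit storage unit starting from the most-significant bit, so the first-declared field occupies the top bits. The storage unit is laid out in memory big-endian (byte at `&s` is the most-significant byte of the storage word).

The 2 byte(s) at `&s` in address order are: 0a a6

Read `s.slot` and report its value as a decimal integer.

[0]=0x0a [1]=0xa6 (big-endian) → word 0x0aa6
bank:1 @ bit 15 → (0x0aa6>>15)&0x1 = 0x0
ver:8 @ bit 7 → (0x0aa6>>7)&0xff = 0x15
slot:7 @ bit 0 → (0x0aa6>>0)&0x7f = 0x26  ←
slot signed 7b, MSB=0: value = 38

38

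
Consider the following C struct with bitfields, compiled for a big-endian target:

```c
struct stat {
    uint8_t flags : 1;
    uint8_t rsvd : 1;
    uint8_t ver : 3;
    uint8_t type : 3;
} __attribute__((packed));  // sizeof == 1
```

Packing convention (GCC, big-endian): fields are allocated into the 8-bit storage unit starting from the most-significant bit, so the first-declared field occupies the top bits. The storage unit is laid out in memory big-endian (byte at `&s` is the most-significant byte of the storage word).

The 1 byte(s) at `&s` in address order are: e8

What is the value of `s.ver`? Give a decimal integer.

[0]=0xe8 (big-endian) → word 0xe8
flags [7+:1] = (word>>7) & 0x1 = 1
rsvd [6+:1] = (word>>6) & 0x1 = 1
ver [3+:3] = (word>>3) & 0x7 = 5  ←
type [0+:3] = (word>>0) & 0x7 = 0

5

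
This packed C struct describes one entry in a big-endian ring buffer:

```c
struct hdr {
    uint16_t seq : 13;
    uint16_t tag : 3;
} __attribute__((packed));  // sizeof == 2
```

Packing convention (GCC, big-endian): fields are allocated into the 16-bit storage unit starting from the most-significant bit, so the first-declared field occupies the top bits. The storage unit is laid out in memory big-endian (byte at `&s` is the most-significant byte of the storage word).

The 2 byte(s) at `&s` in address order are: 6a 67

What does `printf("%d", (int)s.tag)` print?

7

[0]=0x6a [1]=0x67 (big-endian) → word 0x6a67
seq [3+:13] = (word>>3) & 0x1fff = 3404
tag [0+:3] = (word>>0) & 0x7 = 7  ←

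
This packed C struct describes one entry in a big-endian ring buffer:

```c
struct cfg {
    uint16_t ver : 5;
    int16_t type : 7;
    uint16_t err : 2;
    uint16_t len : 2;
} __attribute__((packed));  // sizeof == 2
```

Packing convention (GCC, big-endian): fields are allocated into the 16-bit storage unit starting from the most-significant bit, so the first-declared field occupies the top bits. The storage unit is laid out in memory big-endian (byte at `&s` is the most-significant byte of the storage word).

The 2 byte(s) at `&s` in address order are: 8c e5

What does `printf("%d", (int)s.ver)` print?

17

[0]=0x8c [1]=0xe5 (big-endian) → word 0x8ce5
ver [11+:5] = (word>>11) & 0x1f = 17  ←
type [4+:7] = (word>>4) & 0x7f = 78
err [2+:2] = (word>>2) & 0x3 = 1
len [0+:2] = (word>>0) & 0x3 = 1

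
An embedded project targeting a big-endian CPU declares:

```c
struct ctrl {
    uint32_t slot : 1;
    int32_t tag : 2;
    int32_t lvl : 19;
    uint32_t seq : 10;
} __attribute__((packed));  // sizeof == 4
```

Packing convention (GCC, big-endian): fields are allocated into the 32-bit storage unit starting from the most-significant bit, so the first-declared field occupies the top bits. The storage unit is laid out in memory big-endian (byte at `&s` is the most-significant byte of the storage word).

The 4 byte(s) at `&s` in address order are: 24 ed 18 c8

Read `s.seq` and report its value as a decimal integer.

200

[0]=0x24 [1]=0xed [2]=0x18 [3]=0xc8 (big-endian) → word 0x24ed18c8
slot:1 @ bit 31 → (0x24ed18c8>>31)&0x1 = 0x0
tag:2 @ bit 29 → (0x24ed18c8>>29)&0x3 = 0x1
lvl:19 @ bit 10 → (0x24ed18c8>>10)&0x7ffff = 0x13b46
seq:10 @ bit 0 → (0x24ed18c8>>0)&0x3ff = 0xc8  ←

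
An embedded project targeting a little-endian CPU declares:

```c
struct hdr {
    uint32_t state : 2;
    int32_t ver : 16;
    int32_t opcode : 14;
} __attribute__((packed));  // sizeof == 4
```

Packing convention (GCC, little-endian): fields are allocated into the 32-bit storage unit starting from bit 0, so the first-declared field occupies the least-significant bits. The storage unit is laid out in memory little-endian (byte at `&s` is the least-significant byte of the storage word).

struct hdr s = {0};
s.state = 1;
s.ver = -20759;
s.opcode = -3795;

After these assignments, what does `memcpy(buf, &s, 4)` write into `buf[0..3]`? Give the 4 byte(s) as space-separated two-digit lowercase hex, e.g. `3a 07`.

a5 bb b6 c4

state:2 = 1 → 0x1 << 0 → word 0x00000001
ver:16 = -20759 → 0xaee9 << 2 → word 0x0002bba5
opcode:14 = -3795 → 0x312d << 18 → word 0xc4b6bba5
word = 0xc4b6bba5 → little-endian bytes:
  [0]=0xa5  [1]=0xbb  [2]=0xb6  [3]=0xc4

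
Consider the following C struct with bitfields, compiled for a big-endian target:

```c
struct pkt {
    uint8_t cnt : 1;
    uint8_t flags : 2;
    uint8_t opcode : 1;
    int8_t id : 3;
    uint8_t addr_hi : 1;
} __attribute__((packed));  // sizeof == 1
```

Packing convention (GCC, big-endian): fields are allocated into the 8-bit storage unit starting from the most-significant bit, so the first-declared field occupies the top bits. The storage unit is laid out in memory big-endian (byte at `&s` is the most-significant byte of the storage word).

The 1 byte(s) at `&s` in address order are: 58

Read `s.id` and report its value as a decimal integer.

-4

[0]=0x58 (big-endian) → word 0x58
cnt [7+:1] = (word>>7) & 0x1 = 0
flags [5+:2] = (word>>5) & 0x3 = 2
opcode [4+:1] = (word>>4) & 0x1 = 1
id [1+:3] = (word>>1) & 0x7 = 4  ←
addr_hi [0+:1] = (word>>0) & 0x1 = 0
id signed 3b, MSB=1: 4 - 8 = -4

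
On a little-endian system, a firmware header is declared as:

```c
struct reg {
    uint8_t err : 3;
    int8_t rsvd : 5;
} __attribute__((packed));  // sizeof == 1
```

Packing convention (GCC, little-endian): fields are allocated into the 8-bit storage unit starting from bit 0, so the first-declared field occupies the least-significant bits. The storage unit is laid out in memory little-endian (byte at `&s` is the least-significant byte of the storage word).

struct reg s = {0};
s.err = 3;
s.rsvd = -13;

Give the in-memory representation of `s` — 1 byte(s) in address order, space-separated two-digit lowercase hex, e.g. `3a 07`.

err (3b) val=3 bits=0x3 at bit 0: 0x03
rsvd (5b) val=-13 bits=0x13 at bit 3: 0x9b
word = 0x9b → little-endian bytes:
  [0]=0x9b

9b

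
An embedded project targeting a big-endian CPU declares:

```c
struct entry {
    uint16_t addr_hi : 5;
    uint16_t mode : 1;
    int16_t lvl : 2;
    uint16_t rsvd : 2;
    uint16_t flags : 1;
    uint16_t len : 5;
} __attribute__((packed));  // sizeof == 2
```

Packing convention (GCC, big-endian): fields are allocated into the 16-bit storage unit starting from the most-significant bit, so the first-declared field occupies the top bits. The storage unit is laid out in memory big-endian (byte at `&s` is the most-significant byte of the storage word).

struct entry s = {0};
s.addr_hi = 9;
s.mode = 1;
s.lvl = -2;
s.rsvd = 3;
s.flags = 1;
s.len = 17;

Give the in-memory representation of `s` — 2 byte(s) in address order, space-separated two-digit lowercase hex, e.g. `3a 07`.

4e f1

addr_hi (5b) val=9 bits=0x9 at bit 11: 0x4800
mode (1b) val=1 bits=0x1 at bit 10: 0x4c00
lvl (2b) val=-2 bits=0x2 at bit 8: 0x4e00
rsvd (2b) val=3 bits=0x3 at bit 6: 0x4ec0
flags (1b) val=1 bits=0x1 at bit 5: 0x4ee0
len (5b) val=17 bits=0x11 at bit 0: 0x4ef1
word = 0x4ef1 → big-endian bytes:
  [0]=0x4e  [1]=0xf1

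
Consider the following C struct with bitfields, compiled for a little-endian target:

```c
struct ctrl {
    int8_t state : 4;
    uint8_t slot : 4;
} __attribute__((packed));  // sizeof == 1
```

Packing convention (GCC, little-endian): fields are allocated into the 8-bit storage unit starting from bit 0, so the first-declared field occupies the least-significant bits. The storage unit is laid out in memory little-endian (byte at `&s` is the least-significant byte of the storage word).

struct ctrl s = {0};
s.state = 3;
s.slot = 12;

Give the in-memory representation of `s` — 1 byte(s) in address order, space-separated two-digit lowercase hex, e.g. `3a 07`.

c3

[0+:4] state=3 & 0xf = 0x3; word=0x03
[4+:4] slot=12 & 0xf = 0xc; word=0xc3
word = 0xc3 → little-endian bytes:
  [0]=0xc3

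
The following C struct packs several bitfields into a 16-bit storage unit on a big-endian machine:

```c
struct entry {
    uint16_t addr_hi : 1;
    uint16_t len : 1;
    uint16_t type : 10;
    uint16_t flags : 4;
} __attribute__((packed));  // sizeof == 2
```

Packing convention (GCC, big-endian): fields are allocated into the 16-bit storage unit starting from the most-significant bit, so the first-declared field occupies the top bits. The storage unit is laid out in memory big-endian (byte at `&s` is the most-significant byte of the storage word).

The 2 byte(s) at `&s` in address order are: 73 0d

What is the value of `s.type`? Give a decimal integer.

816

[0]=0x73 [1]=0x0d (big-endian) → word 0x730d
addr_hi:1 @ bit 15 → (0x730d>>15)&0x1 = 0x0
len:1 @ bit 14 → (0x730d>>14)&0x1 = 0x1
type:10 @ bit 4 → (0x730d>>4)&0x3ff = 0x330  ←
flags:4 @ bit 0 → (0x730d>>0)&0xf = 0xd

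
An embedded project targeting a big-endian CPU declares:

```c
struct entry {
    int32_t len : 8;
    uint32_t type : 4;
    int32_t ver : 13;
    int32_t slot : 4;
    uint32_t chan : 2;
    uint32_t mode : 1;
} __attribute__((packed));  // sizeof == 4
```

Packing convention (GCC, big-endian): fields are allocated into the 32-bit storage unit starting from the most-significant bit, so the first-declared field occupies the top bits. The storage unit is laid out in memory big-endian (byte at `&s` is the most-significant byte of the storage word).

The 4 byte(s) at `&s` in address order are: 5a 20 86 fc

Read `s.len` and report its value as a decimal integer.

[0]=0x5a [1]=0x20 [2]=0x86 [3]=0xfc (big-endian) → word 0x5a2086fc
len:8 @ bit 24 → (0x5a2086fc>>24)&0xff = 0x5a  ←
type:4 @ bit 20 → (0x5a2086fc>>20)&0xf = 0x2
ver:13 @ bit 7 → (0x5a2086fc>>7)&0x1fff = 0x10d
slot:4 @ bit 3 → (0x5a2086fc>>3)&0xf = 0xf
chan:2 @ bit 1 → (0x5a2086fc>>1)&0x3 = 0x2
mode:1 @ bit 0 → (0x5a2086fc>>0)&0x1 = 0x0
len signed 8b, MSB=0: value = 90

90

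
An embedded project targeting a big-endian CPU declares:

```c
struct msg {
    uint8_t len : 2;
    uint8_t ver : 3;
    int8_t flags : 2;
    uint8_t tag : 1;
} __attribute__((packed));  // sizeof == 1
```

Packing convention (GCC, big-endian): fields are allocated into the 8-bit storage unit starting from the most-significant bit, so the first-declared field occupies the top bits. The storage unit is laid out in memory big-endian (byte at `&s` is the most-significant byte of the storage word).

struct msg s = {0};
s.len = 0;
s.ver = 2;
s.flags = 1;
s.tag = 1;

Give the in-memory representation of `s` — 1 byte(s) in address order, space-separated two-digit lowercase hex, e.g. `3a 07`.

13

[6+:2] len=0 & 0x3 = 0x0; word=0x00
[3+:3] ver=2 & 0x7 = 0x2; word=0x10
[1+:2] flags=1 & 0x3 = 0x1; word=0x12
[0+:1] tag=1 & 0x1 = 0x1; word=0x13
word = 0x13 → big-endian bytes:
  [0]=0x13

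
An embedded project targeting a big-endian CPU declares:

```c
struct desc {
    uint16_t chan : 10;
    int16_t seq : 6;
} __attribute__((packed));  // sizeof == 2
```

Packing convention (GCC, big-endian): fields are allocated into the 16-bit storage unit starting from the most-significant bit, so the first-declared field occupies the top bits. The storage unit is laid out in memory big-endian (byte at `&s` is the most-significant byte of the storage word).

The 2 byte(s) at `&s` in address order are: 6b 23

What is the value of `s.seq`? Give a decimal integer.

-29

[0]=0x6b [1]=0x23 (big-endian) → word 0x6b23
chan:10 @ bit 6 → (0x6b23>>6)&0x3ff = 0x1ac
seq:6 @ bit 0 → (0x6b23>>0)&0x3f = 0x23  ←
seq signed 6b, MSB=1: 35 - 64 = -29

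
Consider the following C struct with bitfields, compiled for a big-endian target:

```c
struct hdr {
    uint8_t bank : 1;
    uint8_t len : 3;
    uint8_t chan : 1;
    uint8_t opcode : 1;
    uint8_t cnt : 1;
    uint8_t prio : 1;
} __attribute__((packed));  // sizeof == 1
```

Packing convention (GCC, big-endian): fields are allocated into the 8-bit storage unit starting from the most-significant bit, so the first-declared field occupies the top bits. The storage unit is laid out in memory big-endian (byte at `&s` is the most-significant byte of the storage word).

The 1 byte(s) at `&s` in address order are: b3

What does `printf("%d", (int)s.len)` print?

[0]=0xb3 (big-endian) → word 0xb3
bank [7+:1] = (word>>7) & 0x1 = 1
len [4+:3] = (word>>4) & 0x7 = 3  ←
chan [3+:1] = (word>>3) & 0x1 = 0
opcode [2+:1] = (word>>2) & 0x1 = 0
cnt [1+:1] = (word>>1) & 0x1 = 1
prio [0+:1] = (word>>0) & 0x1 = 1

3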